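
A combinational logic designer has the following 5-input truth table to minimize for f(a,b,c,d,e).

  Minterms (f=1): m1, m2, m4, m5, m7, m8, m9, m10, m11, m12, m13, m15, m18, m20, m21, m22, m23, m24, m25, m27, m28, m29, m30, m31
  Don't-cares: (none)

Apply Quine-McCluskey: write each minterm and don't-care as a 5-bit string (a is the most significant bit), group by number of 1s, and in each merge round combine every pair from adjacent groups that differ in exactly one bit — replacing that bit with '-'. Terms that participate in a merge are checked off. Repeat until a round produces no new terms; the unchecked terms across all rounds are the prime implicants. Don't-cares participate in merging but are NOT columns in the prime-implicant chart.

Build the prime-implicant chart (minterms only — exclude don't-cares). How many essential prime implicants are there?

6

[col 0] 00001*, 00010*, 00100*, 00101*, 00111*, 01000*, 01001*, 01010*, 01011*, 01100*, 01101*, 01111*, 10010*, 10100*, 10101*, 10110*, 10111*, 11000*, 11001*, 11011*, 11100*, 11101*, 11110*, 11111*
[col 1] -0010, -0100*, -0101*, -0111*, -1000*, -1001*, -1011*, -1100*, -1101*, -1111*, 0-001*, 0-010, 0-100*, 0-101*, 0-111*, 00-01*, 001-1*, 0010-*, 01-00*, 01-01*, 01-11*, 010-0*, 010-1*, 0100-*, 0101-*, 011-1*, 0110-*, 1-100*, 1-101*, 1-110*, 1-111*, 10-10, 101-0*, 101-1*, 1010-*, 1011-*, 11-00*, 11-01*, 11-11*, 110-1*, 1100-*, 111-0*, 111-1*, 1110-*, 1111-*
[col 2] --100*, --101*, --111*, -01-1*, -010-*, -1-00*, -1-01*, -1-11*, -10-1*, -100-*, -11-1*, -110-*, 0--01, 0-1-1*, 0-10-*, 01--1*, 01-0-*, 010--, 1-1-0*, 1-1-1*, 1-10-*, 1-11-*, 101--*, 11--1*, 11-0-*, 111--*
[col 3] --1-1, --10-, -1--1, -1-0-, 1-1--
Prime implicants: --1-1, --10-, -0010, -1--1, -1-0-, 0--01, 0-010, 010--, 1-1--, 10-10
PI chart (minterm → PIs covering it):
  1 | 0--01  (sole → essential)
  2 | -0010,0-010
  4 | --10-  (sole → essential)
  5 | --1-1,--10-,0--01
  7 | --1-1  (sole → essential)
  8 | -1-0-,010--
  9 | -1--1,-1-0-,0--01,010--
  10 | 0-010,010--
  11 | -1--1,010--
  12 | --10-,-1-0-
  13 | --1-1,--10-,-1--1,-1-0-,0--01
  15 | --1-1,-1--1
  18 | -0010,10-10
  20 | --10-,1-1--
  21 | --1-1,--10-,1-1--
  22 | 1-1--,10-10
  23 | --1-1,1-1--
  24 | -1-0-  (sole → essential)
  25 | -1--1,-1-0-
  27 | -1--1  (sole → essential)
  28 | --10-,-1-0-,1-1--
  29 | --1-1,--10-,-1--1,-1-0-,1-1--
  30 | 1-1--  (sole → essential)
  31 | --1-1,-1--1,1-1--
Essential prime implicants: --1-1, --10-, -1--1, -1-0-, 0--01, 1-1--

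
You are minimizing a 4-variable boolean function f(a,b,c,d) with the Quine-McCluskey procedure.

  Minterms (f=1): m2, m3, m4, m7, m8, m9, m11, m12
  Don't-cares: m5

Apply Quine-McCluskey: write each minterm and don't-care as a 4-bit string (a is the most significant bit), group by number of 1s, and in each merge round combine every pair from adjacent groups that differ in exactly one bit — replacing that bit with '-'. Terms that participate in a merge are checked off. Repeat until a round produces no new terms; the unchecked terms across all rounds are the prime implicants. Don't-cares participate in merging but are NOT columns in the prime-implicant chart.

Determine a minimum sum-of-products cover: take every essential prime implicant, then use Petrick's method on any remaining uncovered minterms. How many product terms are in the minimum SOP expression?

5

size-2^0 implicants → 0010(✓)  0011(✓)  0100(✓)  0101(✓)  0111(✓)  1000(✓)  1001(✓)  1011(✓)  1100(✓)
size-2^1 implicants → -011  -100  0-11  001-  01-1  010-  1-00  10-1  100-
Unchecked terms (primes): -011, -100, 0-11, 001-, 01-1, 010-, 1-00, 10-1, 100-
Minterm coverage:
  m2 ⊆ 001- [E]
  m3 ⊆ -011,0-11,001-
  m4 ⊆ -100,010-
  m7 ⊆ 0-11,01-1
  m8 ⊆ 1-00,100-
  m9 ⊆ 10-1,100-
  m11 ⊆ -011,10-1
  m12 ⊆ -100,1-00
E = {001-}
Petrick residual → -011, -100, 0-11, 100-
Cover = b'cd + bc'd' + a'cd + a'b'c + ab'c'  |cover|=5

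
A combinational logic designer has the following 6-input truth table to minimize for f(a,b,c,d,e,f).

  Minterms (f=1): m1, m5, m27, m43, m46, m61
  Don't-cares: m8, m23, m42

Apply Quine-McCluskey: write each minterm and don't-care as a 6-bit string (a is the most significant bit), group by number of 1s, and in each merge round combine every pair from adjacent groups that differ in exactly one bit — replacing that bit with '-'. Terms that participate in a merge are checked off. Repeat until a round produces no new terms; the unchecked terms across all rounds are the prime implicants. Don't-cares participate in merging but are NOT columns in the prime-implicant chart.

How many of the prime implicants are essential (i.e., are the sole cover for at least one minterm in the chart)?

size-2^0 implicants → 000001(✓)  000101(✓)  001000  010111  011011  101010(✓)  101011(✓)  101110(✓)  111101
size-2^1 implicants → 000-01  101-10  10101-
Unchecked terms (primes): 000-01, 001000, 010111, 011011, 101-10, 10101-, 111101
Minterm coverage:
  m1 ⊆ 000-01 [E]
  m5 ⊆ 000-01 [E]
  m27 ⊆ 011011 [E]
  m43 ⊆ 10101- [E]
  m46 ⊆ 101-10 [E]
  m61 ⊆ 111101 [E]
E = {000-01, 011011, 101-10, 10101-, 111101}

5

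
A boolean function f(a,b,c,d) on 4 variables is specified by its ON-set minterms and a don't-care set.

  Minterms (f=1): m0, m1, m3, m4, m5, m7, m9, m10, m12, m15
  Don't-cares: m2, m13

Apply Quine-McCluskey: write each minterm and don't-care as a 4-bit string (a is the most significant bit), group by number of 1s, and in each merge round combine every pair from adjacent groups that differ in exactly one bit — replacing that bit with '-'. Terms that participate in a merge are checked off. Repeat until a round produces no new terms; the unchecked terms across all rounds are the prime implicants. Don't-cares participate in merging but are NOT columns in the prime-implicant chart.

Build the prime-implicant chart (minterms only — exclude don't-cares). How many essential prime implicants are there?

[col 0] 0000*, 0001*, 0010*, 0011*, 0100*, 0101*, 0111*, 1001*, 1010*, 1100*, 1101*, 1111*
[col 1] -001*, -010, -100*, -101*, -111*, 0-00*, 0-01*, 0-11*, 00-0*, 00-1*, 000-*, 001-*, 01-1*, 010-*, 1-01*, 11-1*, 110-*
[col 2] --01, -1-1, -10-, 0--1, 0-0-, 00--
Prime implicants: --01, -010, -1-1, -10-, 0--1, 0-0-, 00--
PI chart (minterm → PIs covering it):
  0 | 0-0-,00--
  1 | --01,0--1,0-0-,00--
  3 | 0--1,00--
  4 | -10-,0-0-
  5 | --01,-1-1,-10-,0--1,0-0-
  7 | -1-1,0--1
  9 | --01  (sole → essential)
  10 | -010  (sole → essential)
  12 | -10-  (sole → essential)
  15 | -1-1  (sole → essential)
Essential prime implicants: --01, -010, -1-1, -10-

4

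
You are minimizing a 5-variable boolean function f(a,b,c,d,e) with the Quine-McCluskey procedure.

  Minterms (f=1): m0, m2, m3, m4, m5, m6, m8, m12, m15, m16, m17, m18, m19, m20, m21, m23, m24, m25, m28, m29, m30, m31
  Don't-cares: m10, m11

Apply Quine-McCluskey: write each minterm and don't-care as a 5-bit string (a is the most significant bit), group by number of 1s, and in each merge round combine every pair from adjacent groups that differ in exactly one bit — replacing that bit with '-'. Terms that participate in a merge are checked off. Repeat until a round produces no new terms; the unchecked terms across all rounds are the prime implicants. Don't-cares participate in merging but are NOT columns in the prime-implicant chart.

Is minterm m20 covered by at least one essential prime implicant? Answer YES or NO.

YES

Round 0: 00000✓ 00010✓ 00011✓ 00100✓ 00101✓ 00110✓ 01000✓ 01010✓ 01011✓ 01100✓ 01111✓ 10000✓ 10001✓ 10010✓ 10011✓ 10100✓ 10101✓ 10111✓ 11000✓ 11001✓ 11100✓ 11101✓ 11110✓ 11111✓
Round 1: -0000✓ -0010✓ -0011✓ -0100✓ -0101✓ -1000✓ -1100✓ -1111 0-000✓ 0-010✓ 0-011✓ 0-100✓ 00-00✓ 00-10✓ 000-0✓ 0001-✓ 001-0✓ 0010-✓ 01-00✓ 01-11 010-0✓ 0101-✓ 1-000✓ 1-001✓ 1-100✓ 1-101✓ 1-111✓ 10-00✓ 10-01✓ 10-11✓ 100-0✓ 100-1✓ 1000-✓ 1001-✓ 101-1✓ 1010-✓ 11-00✓ 11-01✓ 1100-✓ 111-0✓ 111-1✓ 1110-✓ 1111-✓
Round 2: --000✓ --100✓ -0-00✓ -00-0 -001- -010- -1-00✓ 0--00✓ 0-0-0 0-01- 00--0 1--00✓ 1--01✓ 1-00-✓ 1-1-1 1-10-✓ 10--1 10-0-✓ 100-- 11-0-✓ 111--
Round 3: ---00 1--0-
PIs = {---00, -00-0, -001-, -010-, -1111, 0-0-0, 0-01-, 00--0, 01-11, 1--0-, 1-1-1, 10--1, 100--, 111--}
Coverage chart:
  m0: ---00,-00-0,0-0-0,00--0
  m2: -00-0,-001-,0-0-0,0-01-,00--0
  m3: -001-,0-01-
  m4: ---00,-010-,00--0
  m5: -010- ←essential
  m6: 00--0 ←essential
  m8: ---00,0-0-0
  m12: ---00 ←essential
  m15: -1111,01-11
  m16: ---00,-00-0,1--0-,100--
  m17: 1--0-,10--1,100--
  m18: -00-0,-001-,100--
  m19: -001-,10--1,100--
  m20: ---00,-010-,1--0-
  m21: -010-,1--0-,1-1-1,10--1
  m23: 1-1-1,10--1
  m24: ---00,1--0-
  m25: 1--0- ←essential
  m28: ---00,1--0-,111--
  m29: 1--0-,1-1-1,111--
  m30: 111-- ←essential
  m31: -1111,1-1-1,111--
Essential: ---00, -010-, 00--0, 1--0-, 111--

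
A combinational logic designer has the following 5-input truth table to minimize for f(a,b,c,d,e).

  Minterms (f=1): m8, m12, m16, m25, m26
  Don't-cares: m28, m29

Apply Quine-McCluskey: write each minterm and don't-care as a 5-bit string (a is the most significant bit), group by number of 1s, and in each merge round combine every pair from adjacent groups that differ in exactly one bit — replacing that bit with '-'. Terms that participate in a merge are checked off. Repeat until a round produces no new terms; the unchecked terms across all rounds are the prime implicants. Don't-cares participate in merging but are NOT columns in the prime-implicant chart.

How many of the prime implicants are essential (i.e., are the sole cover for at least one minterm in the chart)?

Round 0: 01000✓ 01100✓ 10000 11001✓ 11010 11100✓ 11101✓
Round 1: -1100 01-00 11-01 1110-
PIs = {-1100, 01-00, 10000, 11-01, 11010, 1110-}
Coverage chart:
  m8: 01-00 ←essential
  m12: -1100,01-00
  m16: 10000 ←essential
  m25: 11-01 ←essential
  m26: 11010 ←essential
Essential: 01-00, 10000, 11-01, 11010

4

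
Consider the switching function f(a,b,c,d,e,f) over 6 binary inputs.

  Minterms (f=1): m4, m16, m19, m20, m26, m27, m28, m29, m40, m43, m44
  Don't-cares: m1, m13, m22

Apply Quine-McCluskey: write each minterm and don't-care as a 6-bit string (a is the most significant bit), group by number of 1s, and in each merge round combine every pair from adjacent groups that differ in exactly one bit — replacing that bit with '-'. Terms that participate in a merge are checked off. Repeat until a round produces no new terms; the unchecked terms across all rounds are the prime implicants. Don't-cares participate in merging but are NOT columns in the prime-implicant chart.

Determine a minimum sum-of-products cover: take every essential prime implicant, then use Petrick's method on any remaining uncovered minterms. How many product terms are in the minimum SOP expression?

7

size-2^0 implicants → 000001  000100(✓)  001101(✓)  010000(✓)  010011(✓)  010100(✓)  010110(✓)  011010(✓)  011011(✓)  011100(✓)  011101(✓)  101000(✓)  101011  101100(✓)
size-2^1 implicants → 0-0100  0-1101  01-011  01-100  010-00  0101-0  01101-  01110-  101-00
Unchecked terms (primes): 0-0100, 0-1101, 000001, 01-011, 01-100, 010-00, 0101-0, 01101-, 01110-, 101-00, 101011
Minterm coverage:
  m4 ⊆ 0-0100 [E]
  m16 ⊆ 010-00 [E]
  m19 ⊆ 01-011 [E]
  m20 ⊆ 0-0100,01-100,010-00,0101-0
  m26 ⊆ 01101- [E]
  m27 ⊆ 01-011,01101-
  m28 ⊆ 01-100,01110-
  m29 ⊆ 0-1101,01110-
  m40 ⊆ 101-00 [E]
  m43 ⊆ 101011 [E]
  m44 ⊆ 101-00 [E]
E = {0-0100, 01-011, 010-00, 01101-, 101-00, 101011}
Petrick residual → 01110-
Cover = a'c'de'f' + a'bd'ef + a'bc'e'f' + a'bcd'e + a'bcde' + ab'ce'f' + ab'cd'ef  |cover|=7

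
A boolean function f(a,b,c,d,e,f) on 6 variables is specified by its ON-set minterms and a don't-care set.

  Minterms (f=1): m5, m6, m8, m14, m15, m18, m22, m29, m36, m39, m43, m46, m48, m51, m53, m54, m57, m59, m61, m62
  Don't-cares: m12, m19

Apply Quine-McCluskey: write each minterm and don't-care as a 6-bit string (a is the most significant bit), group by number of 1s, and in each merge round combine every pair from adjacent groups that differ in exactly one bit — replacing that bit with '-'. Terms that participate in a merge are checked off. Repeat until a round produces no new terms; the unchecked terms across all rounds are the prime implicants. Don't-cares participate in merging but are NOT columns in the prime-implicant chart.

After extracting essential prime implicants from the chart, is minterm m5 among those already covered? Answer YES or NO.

YES

[col 0] 000101, 000110*, 001000*, 001100*, 001110*, 001111*, 010010*, 010011*, 010110*, 011101*, 100100, 100111, 101011*, 101110*, 110000, 110011*, 110101*, 110110*, 111001*, 111011*, 111101*, 111110*
[col 1] -01110, -10011, -10110, -11101, 0-0110, 00-110, 001-00, 0011-0, 00111-, 010-10, 01001-, 1-1011, 1-1110, 11-011, 11-101, 11-110, 111-01, 1110-1
Prime implicants: -01110, -10011, -10110, -11101, 0-0110, 00-110, 000101, 001-00, 0011-0, 00111-, 010-10, 01001-, 1-1011, 1-1110, 100100, 100111, 11-011, 11-101, 11-110, 110000, 111-01, 1110-1
PI chart (minterm → PIs covering it):
  5 | 000101  (sole → essential)
  6 | 0-0110,00-110
  8 | 001-00  (sole → essential)
  14 | -01110,00-110,0011-0,00111-
  15 | 00111-  (sole → essential)
  18 | 010-10,01001-
  22 | -10110,0-0110,010-10
  29 | -11101  (sole → essential)
  36 | 100100  (sole → essential)
  39 | 100111  (sole → essential)
  43 | 1-1011  (sole → essential)
  46 | -01110,1-1110
  48 | 110000  (sole → essential)
  51 | -10011,11-011
  53 | 11-101  (sole → essential)
  54 | -10110,11-110
  57 | 111-01,1110-1
  59 | 1-1011,11-011,1110-1
  61 | -11101,11-101,111-01
  62 | 1-1110,11-110
Essential prime implicants: -11101, 000101, 001-00, 00111-, 1-1011, 100100, 100111, 11-101, 110000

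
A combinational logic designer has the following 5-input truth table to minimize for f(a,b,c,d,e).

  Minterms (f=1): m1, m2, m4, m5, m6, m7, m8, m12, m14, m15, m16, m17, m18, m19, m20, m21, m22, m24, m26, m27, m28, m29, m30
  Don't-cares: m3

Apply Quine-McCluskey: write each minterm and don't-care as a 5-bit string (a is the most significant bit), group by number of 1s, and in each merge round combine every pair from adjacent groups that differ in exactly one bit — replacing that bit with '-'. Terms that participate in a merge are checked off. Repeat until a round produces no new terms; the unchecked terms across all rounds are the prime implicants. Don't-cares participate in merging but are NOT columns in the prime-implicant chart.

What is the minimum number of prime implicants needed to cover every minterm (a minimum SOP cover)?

size-2^0 implicants → 00001(✓)  00010(✓)  00011(✓)  00100(✓)  00101(✓)  00110(✓)  00111(✓)  01000(✓)  01100(✓)  01110(✓)  01111(✓)  10000(✓)  10001(✓)  10010(✓)  10011(✓)  10100(✓)  10101(✓)  10110(✓)  11000(✓)  11010(✓)  11011(✓)  11100(✓)  11101(✓)  11110(✓)
size-2^1 implicants → -0001(✓)  -0010(✓)  -0011(✓)  -0100(✓)  -0101(✓)  -0110(✓)  -1000(✓)  -1100(✓)  -1110(✓)  0-100(✓)  0-110(✓)  0-111(✓)  00-01(✓)  00-10(✓)  00-11(✓)  000-1(✓)  0001-(✓)  001-0(✓)  001-1(✓)  0010-(✓)  0011-(✓)  01-00(✓)  011-0(✓)  0111-(✓)  1-000(✓)  1-010(✓)  1-011(✓)  1-100(✓)  1-101(✓)  1-110(✓)  10-00(✓)  10-01(✓)  10-10(✓)  100-0(✓)  100-1(✓)  1000-(✓)  1001-(✓)  101-0(✓)  1010-(✓)  11-00(✓)  11-10(✓)  110-0(✓)  1101-(✓)  111-0(✓)  1110-(✓)
size-2^2 implicants → --100(✓)  --110(✓)  -0-01  -0-10  -00-1  -001-  -01-0(✓)  -010-  -1-00  -11-0(✓)  0-1-0(✓)  0-11-  00--1  00-1-  001--  1--00(✓)  1--10(✓)  1-0-0(✓)  1-01-  1-1-0(✓)  1-10-  10--0(✓)  10-0-  100--  11--0(✓)
size-2^3 implicants → --1-0  1---0
Unchecked terms (primes): --1-0, -0-01, -0-10, -00-1, -001-, -010-, -1-00, 0-11-, 00--1, 00-1-, 001--, 1---0, 1-01-, 1-10-, 10-0-, 100--
Minterm coverage:
  m1 ⊆ -0-01,-00-1,00--1
  m2 ⊆ -0-10,-001-,00-1-
  m4 ⊆ --1-0,-010-,001--
  m5 ⊆ -0-01,-010-,00--1,001--
  m6 ⊆ --1-0,-0-10,0-11-,00-1-,001--
  m7 ⊆ 0-11-,00--1,00-1-,001--
  m8 ⊆ -1-00 [E]
  m12 ⊆ --1-0,-1-00
  m14 ⊆ --1-0,0-11-
  m15 ⊆ 0-11- [E]
  m16 ⊆ 1---0,10-0-,100--
  m17 ⊆ -0-01,-00-1,10-0-,100--
  m18 ⊆ -0-10,-001-,1---0,1-01-,100--
  m19 ⊆ -00-1,-001-,1-01-,100--
  m20 ⊆ --1-0,-010-,1---0,1-10-,10-0-
  m21 ⊆ -0-01,-010-,1-10-,10-0-
  m22 ⊆ --1-0,-0-10,1---0
  m24 ⊆ -1-00,1---0
  m26 ⊆ 1---0,1-01-
  m27 ⊆ 1-01- [E]
  m28 ⊆ --1-0,-1-00,1---0,1-10-
  m29 ⊆ 1-10- [E]
  m30 ⊆ --1-0,1---0
E = {-1-00, 0-11-, 1-01-, 1-10-}
Petrick residual → --1-0, -0-01, -0-10, 1---0
Cover = ce' + b'd'e + b'de' + bd'e' + a'cd + ae' + ac'd + acd'  |cover|=8

8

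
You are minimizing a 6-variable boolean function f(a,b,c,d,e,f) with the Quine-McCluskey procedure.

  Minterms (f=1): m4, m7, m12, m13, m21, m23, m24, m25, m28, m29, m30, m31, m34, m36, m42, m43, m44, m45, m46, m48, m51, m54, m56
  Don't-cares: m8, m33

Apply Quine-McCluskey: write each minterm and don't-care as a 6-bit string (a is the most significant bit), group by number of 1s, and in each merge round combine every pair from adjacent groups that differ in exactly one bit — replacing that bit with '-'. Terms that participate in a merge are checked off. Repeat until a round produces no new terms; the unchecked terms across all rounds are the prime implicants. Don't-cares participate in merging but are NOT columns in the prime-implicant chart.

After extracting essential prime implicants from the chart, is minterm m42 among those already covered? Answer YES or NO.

[col 0] 000100*, 000111*, 001000*, 001100*, 001101*, 010101*, 010111*, 011000*, 011001*, 011100*, 011101*, 011110*, 011111*, 100001, 100010*, 100100*, 101010*, 101011*, 101100*, 101101*, 101110*, 110000*, 110011, 110110, 111000*
[col 1] -00100*, -01100*, -01101*, -11000, 0-0111, 0-1000*, 0-1100*, 0-1101*, 00-100*, 001-00*, 00110-*, 01-101*, 01-111*, 0101-1*, 011-00*, 011-01*, 01100-*, 0111-0*, 0111-1*, 01110-*, 01111-*, 10-010, 10-100*, 101-10, 10101-, 1011-0, 10110-*, 11-000
[col 2] -0-100, -0110-, 0-1-00, 0-110-, 01-1-1, 011-0-, 0111--
Prime implicants: -0-100, -0110-, -11000, 0-0111, 0-1-00, 0-110-, 01-1-1, 011-0-, 0111--, 10-010, 100001, 101-10, 10101-, 1011-0, 11-000, 110011, 110110
PI chart (minterm → PIs covering it):
  4 | -0-100  (sole → essential)
  7 | 0-0111  (sole → essential)
  12 | -0-100,-0110-,0-1-00,0-110-
  13 | -0110-,0-110-
  21 | 01-1-1  (sole → essential)
  23 | 0-0111,01-1-1
  24 | -11000,0-1-00,011-0-
  25 | 011-0-  (sole → essential)
  28 | 0-1-00,0-110-,011-0-,0111--
  29 | 0-110-,01-1-1,011-0-,0111--
  30 | 0111--  (sole → essential)
  31 | 01-1-1,0111--
  34 | 10-010  (sole → essential)
  36 | -0-100  (sole → essential)
  42 | 10-010,101-10,10101-
  43 | 10101-  (sole → essential)
  44 | -0-100,-0110-,1011-0
  45 | -0110-  (sole → essential)
  46 | 101-10,1011-0
  48 | 11-000  (sole → essential)
  51 | 110011  (sole → essential)
  54 | 110110  (sole → essential)
  56 | -11000,11-000
Essential prime implicants: -0-100, -0110-, 0-0111, 01-1-1, 011-0-, 0111--, 10-010, 10101-, 11-000, 110011, 110110

YES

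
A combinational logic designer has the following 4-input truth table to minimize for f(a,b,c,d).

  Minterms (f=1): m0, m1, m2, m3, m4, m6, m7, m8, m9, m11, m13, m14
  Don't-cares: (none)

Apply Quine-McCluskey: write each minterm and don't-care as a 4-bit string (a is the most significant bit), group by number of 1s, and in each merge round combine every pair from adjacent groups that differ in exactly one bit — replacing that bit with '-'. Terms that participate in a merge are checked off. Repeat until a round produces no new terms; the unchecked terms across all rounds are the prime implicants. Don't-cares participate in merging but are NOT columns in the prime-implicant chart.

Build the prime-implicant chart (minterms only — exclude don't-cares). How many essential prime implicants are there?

[col 0] 0000*, 0001*, 0010*, 0011*, 0100*, 0110*, 0111*, 1000*, 1001*, 1011*, 1101*, 1110*
[col 1] -000*, -001*, -011*, -110, 0-00*, 0-10*, 0-11*, 00-0*, 00-1*, 000-*, 001-*, 01-0*, 011-*, 1-01, 10-1*, 100-*
[col 2] -0-1, -00-, 0--0, 0-1-, 00--
Prime implicants: -0-1, -00-, -110, 0--0, 0-1-, 00--, 1-01
PI chart (minterm → PIs covering it):
  0 | -00-,0--0,00--
  1 | -0-1,-00-,00--
  2 | 0--0,0-1-,00--
  3 | -0-1,0-1-,00--
  4 | 0--0  (sole → essential)
  6 | -110,0--0,0-1-
  7 | 0-1-  (sole → essential)
  8 | -00-  (sole → essential)
  9 | -0-1,-00-,1-01
  11 | -0-1  (sole → essential)
  13 | 1-01  (sole → essential)
  14 | -110  (sole → essential)
Essential prime implicants: -0-1, -00-, -110, 0--0, 0-1-, 1-01

6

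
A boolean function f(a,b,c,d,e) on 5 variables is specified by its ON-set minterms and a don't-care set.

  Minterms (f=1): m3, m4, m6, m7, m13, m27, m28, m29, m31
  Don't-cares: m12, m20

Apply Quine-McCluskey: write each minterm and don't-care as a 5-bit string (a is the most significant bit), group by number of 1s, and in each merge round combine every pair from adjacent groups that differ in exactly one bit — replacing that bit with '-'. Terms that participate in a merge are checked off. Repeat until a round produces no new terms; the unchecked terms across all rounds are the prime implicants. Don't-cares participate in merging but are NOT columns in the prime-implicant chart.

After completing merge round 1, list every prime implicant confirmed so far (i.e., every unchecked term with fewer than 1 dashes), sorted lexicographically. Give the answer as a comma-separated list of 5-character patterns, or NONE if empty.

NONE

Round 0: 00011✓ 00100✓ 00110✓ 00111✓ 01100✓ 01101✓ 10100✓ 11011✓ 11100✓ 11101✓ 11111✓
Round 1: -0100✓ -1100✓ -1101✓ 0-100✓ 00-11 001-0 0011- 0110-✓ 1-100✓ 11-11 111-1 1110-✓
Round 2: --100 -110-
PIs = {--100, -110-, 00-11, 001-0, 0011-, 11-11, 111-1}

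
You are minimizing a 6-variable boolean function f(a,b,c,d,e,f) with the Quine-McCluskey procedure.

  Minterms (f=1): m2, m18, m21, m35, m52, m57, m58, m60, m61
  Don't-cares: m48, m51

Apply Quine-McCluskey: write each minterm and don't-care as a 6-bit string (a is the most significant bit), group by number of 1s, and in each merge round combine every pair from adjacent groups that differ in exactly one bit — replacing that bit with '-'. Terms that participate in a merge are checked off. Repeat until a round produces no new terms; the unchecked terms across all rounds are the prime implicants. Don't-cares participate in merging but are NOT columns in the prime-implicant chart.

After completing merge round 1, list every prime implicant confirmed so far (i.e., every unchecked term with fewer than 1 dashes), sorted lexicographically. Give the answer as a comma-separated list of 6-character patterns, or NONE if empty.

010101, 111010

Round 0: 000010✓ 010010✓ 010101 100011✓ 110000✓ 110011✓ 110100✓ 111001✓ 111010 111100✓ 111101✓
Round 1: 0-0010 1-0011 11-100 110-00 111-01 11110-
PIs = {0-0010, 010101, 1-0011, 11-100, 110-00, 111-01, 111010, 11110-}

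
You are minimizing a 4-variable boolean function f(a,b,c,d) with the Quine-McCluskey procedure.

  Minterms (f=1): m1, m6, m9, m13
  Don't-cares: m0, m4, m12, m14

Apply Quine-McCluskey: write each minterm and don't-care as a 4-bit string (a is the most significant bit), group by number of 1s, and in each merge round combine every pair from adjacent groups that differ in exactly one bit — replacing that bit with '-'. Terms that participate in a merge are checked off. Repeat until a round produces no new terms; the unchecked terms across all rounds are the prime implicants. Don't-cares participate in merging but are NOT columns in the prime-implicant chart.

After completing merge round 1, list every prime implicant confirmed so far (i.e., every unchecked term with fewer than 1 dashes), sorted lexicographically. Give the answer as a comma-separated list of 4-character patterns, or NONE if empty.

size-2^0 implicants → 0000(✓)  0001(✓)  0100(✓)  0110(✓)  1001(✓)  1100(✓)  1101(✓)  1110(✓)
size-2^1 implicants → -001  -100(✓)  -110(✓)  0-00  000-  01-0(✓)  1-01  11-0(✓)  110-
size-2^2 implicants → -1-0
Unchecked terms (primes): -001, -1-0, 0-00, 000-, 1-01, 110-

NONE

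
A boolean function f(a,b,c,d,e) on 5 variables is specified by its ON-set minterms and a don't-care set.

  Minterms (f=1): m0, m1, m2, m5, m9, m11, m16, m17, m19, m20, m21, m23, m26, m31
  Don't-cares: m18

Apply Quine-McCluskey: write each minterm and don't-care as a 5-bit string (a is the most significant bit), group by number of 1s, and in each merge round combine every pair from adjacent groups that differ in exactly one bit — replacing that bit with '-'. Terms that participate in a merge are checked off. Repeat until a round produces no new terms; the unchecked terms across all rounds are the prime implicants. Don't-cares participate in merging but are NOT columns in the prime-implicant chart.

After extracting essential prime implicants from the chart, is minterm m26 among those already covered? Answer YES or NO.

[col 0] 00000*, 00001*, 00010*, 00101*, 01001*, 01011*, 10000*, 10001*, 10010*, 10011*, 10100*, 10101*, 10111*, 11010*, 11111*
[col 1] -0000*, -0001*, -0010*, -0101*, 0-001, 00-01*, 000-0*, 0000-*, 010-1, 1-010, 1-111, 10-00*, 10-01*, 10-11*, 100-0*, 100-1*, 1000-*, 1001-*, 101-1*, 1010-*
[col 2] -0-01, -00-0, -000-, 10--1, 10-0-, 100--
Prime implicants: -0-01, -00-0, -000-, 0-001, 010-1, 1-010, 1-111, 10--1, 10-0-, 100--
PI chart (minterm → PIs covering it):
  0 | -00-0,-000-
  1 | -0-01,-000-,0-001
  2 | -00-0  (sole → essential)
  5 | -0-01  (sole → essential)
  9 | 0-001,010-1
  11 | 010-1  (sole → essential)
  16 | -00-0,-000-,10-0-,100--
  17 | -0-01,-000-,10--1,10-0-,100--
  19 | 10--1,100--
  20 | 10-0-  (sole → essential)
  21 | -0-01,10--1,10-0-
  23 | 1-111,10--1
  26 | 1-010  (sole → essential)
  31 | 1-111  (sole → essential)
Essential prime implicants: -0-01, -00-0, 010-1, 1-010, 1-111, 10-0-

YES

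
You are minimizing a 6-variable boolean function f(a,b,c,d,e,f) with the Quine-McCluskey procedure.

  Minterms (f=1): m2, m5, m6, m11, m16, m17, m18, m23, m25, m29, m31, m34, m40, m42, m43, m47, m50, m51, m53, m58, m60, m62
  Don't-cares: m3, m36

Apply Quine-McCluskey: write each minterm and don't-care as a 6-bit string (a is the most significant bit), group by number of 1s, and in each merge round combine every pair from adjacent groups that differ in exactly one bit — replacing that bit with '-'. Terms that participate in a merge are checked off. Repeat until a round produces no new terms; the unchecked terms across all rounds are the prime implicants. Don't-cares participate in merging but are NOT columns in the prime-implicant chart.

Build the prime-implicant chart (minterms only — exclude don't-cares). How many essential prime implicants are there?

8

Round 0: 000010✓ 000011✓ 000101 000110✓ 001011✓ 010000✓ 010001✓ 010010✓ 010111✓ 011001✓ 011101✓ 011111✓ 100010✓ 100100 101000✓ 101010✓ 101011✓ 101111✓ 110010✓ 110011✓ 110101 111010✓ 111100✓ 111110✓
Round 1: -00010✓ -01011 -10010✓ 0-0010✓ 00-011 000-10 00001- 01-001 01-111 0100-0 01000- 011-01 0111-1 1-0010✓ 1-1010✓ 10-010✓ 101-11 1010-0 10101- 11-010✓ 11001- 111-10 1111-0
Round 2: --0010 1--010
PIs = {--0010, -01011, 00-011, 000-10, 00001-, 000101, 01-001, 01-111, 0100-0, 01000-, 011-01, 0111-1, 1--010, 100100, 101-11, 1010-0, 10101-, 11001-, 110101, 111-10, 1111-0}
Coverage chart:
  m2: --0010,000-10,00001-
  m5: 000101 ←essential
  m6: 000-10 ←essential
  m11: -01011,00-011
  m16: 0100-0,01000-
  m17: 01-001,01000-
  m18: --0010,0100-0
  m23: 01-111 ←essential
  m25: 01-001,011-01
  m29: 011-01,0111-1
  m31: 01-111,0111-1
  m34: --0010,1--010
  m40: 1010-0 ←essential
  m42: 1--010,1010-0,10101-
  m43: -01011,101-11,10101-
  m47: 101-11 ←essential
  m50: --0010,1--010,11001-
  m51: 11001- ←essential
  m53: 110101 ←essential
  m58: 1--010,111-10
  m60: 1111-0 ←essential
  m62: 111-10,1111-0
Essential: 000-10, 000101, 01-111, 101-11, 1010-0, 11001-, 110101, 1111-0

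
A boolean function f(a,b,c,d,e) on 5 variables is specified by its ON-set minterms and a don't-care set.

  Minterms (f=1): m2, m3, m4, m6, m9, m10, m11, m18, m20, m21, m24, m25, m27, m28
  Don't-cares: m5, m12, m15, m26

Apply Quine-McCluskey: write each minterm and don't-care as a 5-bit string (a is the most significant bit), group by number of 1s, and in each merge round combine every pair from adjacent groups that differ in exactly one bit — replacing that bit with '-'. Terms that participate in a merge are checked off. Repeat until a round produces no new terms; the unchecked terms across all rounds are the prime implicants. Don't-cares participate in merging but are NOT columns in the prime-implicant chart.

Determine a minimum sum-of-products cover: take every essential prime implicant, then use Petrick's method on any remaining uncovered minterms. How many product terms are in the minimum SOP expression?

6

Round 0: 00010✓ 00011✓ 00100✓ 00101✓ 00110✓ 01001✓ 01010✓ 01011✓ 01100✓ 01111✓ 10010✓ 10100✓ 10101✓ 11000✓ 11001✓ 11010✓ 11011✓ 11100✓
Round 1: -0010✓ -0100✓ -0101✓ -1001✓ -1010✓ -1011✓ -1100✓ 0-010✓ 0-011✓ 0-100✓ 00-10 0001-✓ 001-0 0010-✓ 01-11 010-1✓ 0101-✓ 1-010✓ 1-100✓ 1010-✓ 11-00 110-0✓ 110-1✓ 1100-✓ 1101-✓
Round 2: --010 --100 -010- -10-1 -101- 0-01- 110--
PIs = {--010, --100, -010-, -10-1, -101-, 0-01-, 00-10, 001-0, 01-11, 11-00, 110--}
Coverage chart:
  m2: --010,0-01-,00-10
  m3: 0-01- ←essential
  m4: --100,-010-,001-0
  m6: 00-10,001-0
  m9: -10-1 ←essential
  m10: --010,-101-,0-01-
  m11: -10-1,-101-,0-01-,01-11
  m18: --010 ←essential
  m20: --100,-010-
  m21: -010- ←essential
  m24: 11-00,110--
  m25: -10-1,110--
  m27: -10-1,-101-,110--
  m28: --100,11-00
Essential: --010, -010-, -10-1, 0-01-
Petrick residual → 00-10, 11-00
Min cover (6 terms): c'de' + b'cd' + bc'e + a'c'd + a'b'de' + abd'e'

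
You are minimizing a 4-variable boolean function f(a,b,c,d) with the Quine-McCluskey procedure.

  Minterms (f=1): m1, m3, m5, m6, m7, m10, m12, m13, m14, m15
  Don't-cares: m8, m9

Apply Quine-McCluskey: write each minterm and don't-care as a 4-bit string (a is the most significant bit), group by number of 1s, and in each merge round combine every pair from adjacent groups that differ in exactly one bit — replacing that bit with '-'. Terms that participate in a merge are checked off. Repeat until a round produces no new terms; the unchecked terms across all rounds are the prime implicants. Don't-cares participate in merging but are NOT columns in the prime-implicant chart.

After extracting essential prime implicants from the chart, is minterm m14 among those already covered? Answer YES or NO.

YES

Round 0: 0001✓ 0011✓ 0101✓ 0110✓ 0111✓ 1000✓ 1001✓ 1010✓ 1100✓ 1101✓ 1110✓ 1111✓
Round 1: -001✓ -101✓ -110✓ -111✓ 0-01✓ 0-11✓ 00-1✓ 01-1✓ 011-✓ 1-00✓ 1-01✓ 1-10✓ 10-0✓ 100-✓ 11-0✓ 11-1✓ 110-✓ 111-✓
Round 2: --01 -1-1 -11- 0--1 1--0 1-0- 11--
PIs = {--01, -1-1, -11-, 0--1, 1--0, 1-0-, 11--}
Coverage chart:
  m1: --01,0--1
  m3: 0--1 ←essential
  m5: --01,-1-1,0--1
  m6: -11- ←essential
  m7: -1-1,-11-,0--1
  m10: 1--0 ←essential
  m12: 1--0,1-0-,11--
  m13: --01,-1-1,1-0-,11--
  m14: -11-,1--0,11--
  m15: -1-1,-11-,11--
Essential: -11-, 0--1, 1--0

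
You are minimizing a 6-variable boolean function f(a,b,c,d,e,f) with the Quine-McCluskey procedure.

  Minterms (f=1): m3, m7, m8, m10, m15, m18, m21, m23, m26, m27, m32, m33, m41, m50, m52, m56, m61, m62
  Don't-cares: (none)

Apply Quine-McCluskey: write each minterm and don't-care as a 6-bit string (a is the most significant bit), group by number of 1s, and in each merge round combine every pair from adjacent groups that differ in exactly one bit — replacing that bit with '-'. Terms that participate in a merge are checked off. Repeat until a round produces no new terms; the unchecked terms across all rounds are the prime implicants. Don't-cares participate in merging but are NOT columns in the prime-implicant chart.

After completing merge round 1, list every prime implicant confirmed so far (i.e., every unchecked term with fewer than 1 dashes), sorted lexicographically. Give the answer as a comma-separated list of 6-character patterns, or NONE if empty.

110100, 111000, 111101, 111110

size-2^0 implicants → 000011(✓)  000111(✓)  001000(✓)  001010(✓)  001111(✓)  010010(✓)  010101(✓)  010111(✓)  011010(✓)  011011(✓)  100000(✓)  100001(✓)  101001(✓)  110010(✓)  110100  111000  111101  111110
size-2^1 implicants → -10010  0-0111  0-1010  00-111  000-11  0010-0  01-010  0101-1  01101-  10-001  10000-
Unchecked terms (primes): -10010, 0-0111, 0-1010, 00-111, 000-11, 0010-0, 01-010, 0101-1, 01101-, 10-001, 10000-, 110100, 111000, 111101, 111110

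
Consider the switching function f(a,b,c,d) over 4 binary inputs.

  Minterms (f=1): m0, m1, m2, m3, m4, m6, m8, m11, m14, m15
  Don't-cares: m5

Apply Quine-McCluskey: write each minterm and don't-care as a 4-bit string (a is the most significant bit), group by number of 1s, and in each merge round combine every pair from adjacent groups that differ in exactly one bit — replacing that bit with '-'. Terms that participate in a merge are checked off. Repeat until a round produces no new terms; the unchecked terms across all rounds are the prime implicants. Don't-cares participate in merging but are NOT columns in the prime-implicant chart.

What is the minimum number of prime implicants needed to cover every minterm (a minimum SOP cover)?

5

Round 0: 0000✓ 0001✓ 0010✓ 0011✓ 0100✓ 0101✓ 0110✓ 1000✓ 1011✓ 1110✓ 1111✓
Round 1: -000 -011 -110 0-00✓ 0-01✓ 0-10✓ 00-0✓ 00-1✓ 000-✓ 001-✓ 01-0✓ 010-✓ 1-11 111-
Round 2: 0--0 0-0- 00--
PIs = {-000, -011, -110, 0--0, 0-0-, 00--, 1-11, 111-}
Coverage chart:
  m0: -000,0--0,0-0-,00--
  m1: 0-0-,00--
  m2: 0--0,00--
  m3: -011,00--
  m4: 0--0,0-0-
  m6: -110,0--0
  m8: -000 ←essential
  m11: -011,1-11
  m14: -110,111-
  m15: 1-11,111-
Essential: -000
Petrick residual → -011, 0--0, 0-0-, 111-
Min cover (5 terms): b'c'd' + b'cd + a'd' + a'c' + abc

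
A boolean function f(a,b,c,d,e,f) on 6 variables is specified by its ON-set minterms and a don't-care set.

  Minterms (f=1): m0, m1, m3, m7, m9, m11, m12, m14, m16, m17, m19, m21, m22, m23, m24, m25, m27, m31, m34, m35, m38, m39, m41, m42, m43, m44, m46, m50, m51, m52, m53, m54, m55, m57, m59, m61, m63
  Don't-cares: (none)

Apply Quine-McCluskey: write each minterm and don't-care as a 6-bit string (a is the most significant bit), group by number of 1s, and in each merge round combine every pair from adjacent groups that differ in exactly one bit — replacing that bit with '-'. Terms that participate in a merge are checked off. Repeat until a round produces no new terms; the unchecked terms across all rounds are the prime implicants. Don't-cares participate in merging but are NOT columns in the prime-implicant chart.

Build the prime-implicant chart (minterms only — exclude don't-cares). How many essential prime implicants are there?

Round 0: 000000✓ 000001✓ 000011✓ 000111✓ 001001✓ 001011✓ 001100✓ 001110✓ 010000✓ 010001✓ 010011✓ 010101✓ 010110✓ 010111✓ 011000✓ 011001✓ 011011✓ 011111✓ 100010✓ 100011✓ 100110✓ 100111✓ 101001✓ 101010✓ 101011✓ 101100✓ 101110✓ 110010✓ 110011✓ 110100✓ 110101✓ 110110✓ 110111✓ 111001✓ 111011✓ 111101✓ 111111✓
Round 1: -00011✓ -00111✓ -01001✓ -01011✓ -01100✓ -01110✓ -10011✓ -10101✓ -10110✓ -10111✓ -11001✓ -11011✓ -11111✓ 0-0000✓ 0-0001✓ 0-0011✓ 0-0111✓ 0-1001✓ 0-1011✓ 00-001✓ 00-011✓ 000-11✓ 0000-1✓ 00000-✓ 0010-1✓ 0011-0✓ 01-000✓ 01-001✓ 01-011✓ 01-111✓ 010-01✓ 010-11✓ 0100-1✓ 01000-✓ 0101-1✓ 01011-✓ 011-11✓ 0110-1✓ 01100-✓ 1-0010✓ 1-0011✓ 1-0110✓ 1-0111✓ 1-1001✓ 1-1011✓ 10-010✓ 10-011✓ 10-110✓ 100-10✓ 100-11✓ 10001-✓ 10011-✓ 101-10✓ 1010-1✓ 10101-✓ 1011-0✓ 11-011✓ 11-101✓ 11-111✓ 110-10✓ 110-11✓ 11001-✓ 1101-0✓ 1101-1✓ 11010-✓ 11011-✓ 111-01✓ 111-11✓ 1110-1✓ 1111-1✓
Round 2: --0011✓ --0111✓ --1001✓ --1011✓ -0-011✓ -00-11✓ -010-1✓ -011-0 -1-011✓ -1-111✓ -10-11✓ -101-1 -1011- -11-11✓ -110-1✓ 0--001✓ 0--011✓ 0-0-11✓ 0-00-1✓ 0-000- 0-10-1✓ 00-0-1✓ 01--11✓ 01-0-1✓ 01-00- 010--1 1--011✓ 1-0-10✓ 1-0-11✓ 1-001-✓ 1-011-✓ 1-10-1✓ 10--10 10-01- 100-1-✓ 11--11✓ 11-1-1 110-1-✓ 1101-- 111--1
Round 3: ---011 --0-11 --10-1 -1--11 0--0-1 1-0-1-
PIs = {---011, --0-11, --10-1, -011-0, -1--11, -101-1, -1011-, 0--0-1, 0-000-, 01-00-, 010--1, 1-0-1-, 10--10, 10-01-, 11-1-1, 1101--, 111--1}
Coverage chart:
  m0: 0-000- ←essential
  m1: 0--0-1,0-000-
  m3: ---011,--0-11,0--0-1
  m7: --0-11 ←essential
  m9: --10-1,0--0-1
  m11: ---011,--10-1,0--0-1
  m12: -011-0 ←essential
  m14: -011-0 ←essential
  m16: 0-000-,01-00-
  m17: 0--0-1,0-000-,01-00-,010--1
  m19: ---011,--0-11,-1--11,0--0-1,010--1
  m21: -101-1,010--1
  m22: -1011- ←essential
  m23: --0-11,-1--11,-101-1,-1011-,010--1
  m24: 01-00- ←essential
  m25: --10-1,0--0-1,01-00-
  m27: ---011,--10-1,-1--11,0--0-1
  m31: -1--11 ←essential
  m34: 1-0-1-,10--10,10-01-
  m35: ---011,--0-11,1-0-1-,10-01-
  m38: 1-0-1-,10--10
  m39: --0-11,1-0-1-
  m41: --10-1 ←essential
  m42: 10--10,10-01-
  m43: ---011,--10-1,10-01-
  m44: -011-0 ←essential
  m46: -011-0,10--10
  m50: 1-0-1- ←essential
  m51: ---011,--0-11,-1--11,1-0-1-
  m52: 1101-- ←essential
  m53: -101-1,11-1-1,1101--
  m54: -1011-,1-0-1-,1101--
  m55: --0-11,-1--11,-101-1,-1011-,1-0-1-,11-1-1,1101--
  m57: --10-1,111--1
  m59: ---011,--10-1,-1--11,111--1
  m61: 11-1-1,111--1
  m63: -1--11,11-1-1,111--1
Essential: --0-11, --10-1, -011-0, -1--11, -1011-, 0-000-, 01-00-, 1-0-1-, 1101--

9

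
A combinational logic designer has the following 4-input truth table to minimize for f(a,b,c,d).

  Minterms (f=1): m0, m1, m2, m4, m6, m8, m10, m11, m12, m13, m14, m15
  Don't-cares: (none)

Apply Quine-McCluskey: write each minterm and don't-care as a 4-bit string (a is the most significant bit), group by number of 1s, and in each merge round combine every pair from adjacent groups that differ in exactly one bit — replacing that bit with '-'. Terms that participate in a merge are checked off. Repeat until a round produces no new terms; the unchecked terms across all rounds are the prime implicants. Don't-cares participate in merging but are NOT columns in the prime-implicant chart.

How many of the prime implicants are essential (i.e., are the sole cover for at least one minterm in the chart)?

size-2^0 implicants → 0000(✓)  0001(✓)  0010(✓)  0100(✓)  0110(✓)  1000(✓)  1010(✓)  1011(✓)  1100(✓)  1101(✓)  1110(✓)  1111(✓)
size-2^1 implicants → -000(✓)  -010(✓)  -100(✓)  -110(✓)  0-00(✓)  0-10(✓)  00-0(✓)  000-  01-0(✓)  1-00(✓)  1-10(✓)  1-11(✓)  10-0(✓)  101-(✓)  11-0(✓)  11-1(✓)  110-(✓)  111-(✓)
size-2^2 implicants → --00(✓)  --10(✓)  -0-0(✓)  -1-0(✓)  0--0(✓)  1--0(✓)  1-1-  11--
size-2^3 implicants → ---0
Unchecked terms (primes): ---0, 000-, 1-1-, 11--
Minterm coverage:
  m0 ⊆ ---0,000-
  m1 ⊆ 000- [E]
  m2 ⊆ ---0 [E]
  m4 ⊆ ---0 [E]
  m6 ⊆ ---0 [E]
  m8 ⊆ ---0 [E]
  m10 ⊆ ---0,1-1-
  m11 ⊆ 1-1- [E]
  m12 ⊆ ---0,11--
  m13 ⊆ 11-- [E]
  m14 ⊆ ---0,1-1-,11--
  m15 ⊆ 1-1-,11--
E = {---0, 000-, 1-1-, 11--}

4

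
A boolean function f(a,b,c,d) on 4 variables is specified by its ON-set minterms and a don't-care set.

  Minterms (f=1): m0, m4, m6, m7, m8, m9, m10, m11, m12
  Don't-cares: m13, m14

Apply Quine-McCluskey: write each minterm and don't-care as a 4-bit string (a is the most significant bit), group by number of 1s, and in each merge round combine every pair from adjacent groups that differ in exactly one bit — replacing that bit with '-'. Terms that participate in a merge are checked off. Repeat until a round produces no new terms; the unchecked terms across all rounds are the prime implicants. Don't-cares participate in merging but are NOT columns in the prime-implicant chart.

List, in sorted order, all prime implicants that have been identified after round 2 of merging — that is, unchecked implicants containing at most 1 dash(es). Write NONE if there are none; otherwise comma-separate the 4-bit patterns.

[col 0] 0000*, 0100*, 0110*, 0111*, 1000*, 1001*, 1010*, 1011*, 1100*, 1101*, 1110*
[col 1] -000*, -100*, -110*, 0-00*, 01-0*, 011-, 1-00*, 1-01*, 1-10*, 10-0*, 10-1*, 100-*, 101-*, 11-0*, 110-*
[col 2] --00, -1-0, 1--0, 1-0-, 10--
Prime implicants: --00, -1-0, 011-, 1--0, 1-0-, 10--

011-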